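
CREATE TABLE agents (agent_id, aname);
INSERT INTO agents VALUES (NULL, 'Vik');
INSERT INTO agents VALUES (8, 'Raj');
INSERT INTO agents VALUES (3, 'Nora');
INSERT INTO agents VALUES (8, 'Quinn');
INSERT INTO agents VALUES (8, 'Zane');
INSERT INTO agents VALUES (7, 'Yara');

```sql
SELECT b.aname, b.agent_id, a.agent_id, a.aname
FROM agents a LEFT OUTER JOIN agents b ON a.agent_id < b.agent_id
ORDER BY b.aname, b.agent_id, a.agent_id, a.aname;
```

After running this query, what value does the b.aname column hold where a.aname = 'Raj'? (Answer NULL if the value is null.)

LEFT JOIN keeps every row from `agents a`; unmatched rows get NULL for `agents b`'s columns.
Matching on a.agent_id < b.agent_id. A NULL in a compared column never satisfies the condition.
- a (agent_id=NULL) has no partner → padded with NULL.
- a (agent_id=8) has no partner → padded with NULL.
- a (agent_id=3) pairs with 4 row(s) of b.
- a (agent_id=8) has no partner → padded with NULL.
- a (agent_id=8) has no partner → padded with NULL.
- a (agent_id=7) pairs with 3 row(s) of b.

NULL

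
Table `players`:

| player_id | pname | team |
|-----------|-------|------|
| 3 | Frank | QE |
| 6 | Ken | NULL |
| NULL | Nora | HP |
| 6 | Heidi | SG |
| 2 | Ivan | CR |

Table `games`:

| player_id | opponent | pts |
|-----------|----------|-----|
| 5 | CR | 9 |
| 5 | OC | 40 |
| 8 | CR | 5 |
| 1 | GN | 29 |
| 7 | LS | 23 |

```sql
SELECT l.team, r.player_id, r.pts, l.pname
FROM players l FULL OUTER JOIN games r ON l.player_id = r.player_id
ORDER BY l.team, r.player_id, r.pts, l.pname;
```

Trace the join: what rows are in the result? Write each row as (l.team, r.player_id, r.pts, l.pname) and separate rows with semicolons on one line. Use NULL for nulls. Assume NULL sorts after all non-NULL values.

(CR, NULL, NULL, Ivan); (HP, NULL, NULL, Nora); (QE, NULL, NULL, Frank); (SG, NULL, NULL, Heidi); (NULL, 1, 29, NULL); (NULL, 5, 9, NULL); (NULL, 5, 40, NULL); (NULL, 7, 23, NULL); (NULL, 8, 5, NULL); (NULL, NULL, NULL, Ken)

FULL OUTER JOIN keeps every row from both sides; unmatched rows get NULL for the other side's columns.
Matching on l.player_id = r.player_id. A NULL in a compared column never satisfies the condition.
- l (player_id=3) has no partner → padded with NULL.
- l (player_id=6) has no partner → padded with NULL.
- l (player_id=NULL) has no partner → padded with NULL.
- l (player_id=6) has no partner → padded with NULL.
- l (player_id=2) has no partner → padded with NULL.
- 5 row(s) from r found no l partner → padded with NULL.
After projecting and ordering:
l.team | r.player_id | r.pts | l.pname
CR | NULL | NULL | Ivan
HP | NULL | NULL | Nora
QE | NULL | NULL | Frank
SG | NULL | NULL | Heidi
NULL | 1 | 29 | NULL
NULL | 5 | 9 | NULL
NULL | 5 | 40 | NULL
NULL | 7 | 23 | NULL
NULL | 8 | 5 | NULL
NULL | NULL | NULL | Ken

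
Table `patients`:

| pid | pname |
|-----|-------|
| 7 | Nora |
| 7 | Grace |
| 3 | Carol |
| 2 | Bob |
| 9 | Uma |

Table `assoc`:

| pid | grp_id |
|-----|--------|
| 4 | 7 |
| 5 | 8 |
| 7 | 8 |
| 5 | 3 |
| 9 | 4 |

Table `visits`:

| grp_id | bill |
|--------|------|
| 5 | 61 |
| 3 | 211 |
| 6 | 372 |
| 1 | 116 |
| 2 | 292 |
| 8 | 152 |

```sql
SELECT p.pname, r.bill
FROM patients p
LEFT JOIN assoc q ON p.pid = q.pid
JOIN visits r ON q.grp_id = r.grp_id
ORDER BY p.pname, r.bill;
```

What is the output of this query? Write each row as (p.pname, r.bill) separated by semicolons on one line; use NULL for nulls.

Evaluate left to right. First `patients p LEFT JOIN assoc q` on pid: 5 row(s).
Then INNER JOIN `visits r` on grp_id: keep only rows whose q.grp_id appears in r.

(Grace, 152); (Nora, 152)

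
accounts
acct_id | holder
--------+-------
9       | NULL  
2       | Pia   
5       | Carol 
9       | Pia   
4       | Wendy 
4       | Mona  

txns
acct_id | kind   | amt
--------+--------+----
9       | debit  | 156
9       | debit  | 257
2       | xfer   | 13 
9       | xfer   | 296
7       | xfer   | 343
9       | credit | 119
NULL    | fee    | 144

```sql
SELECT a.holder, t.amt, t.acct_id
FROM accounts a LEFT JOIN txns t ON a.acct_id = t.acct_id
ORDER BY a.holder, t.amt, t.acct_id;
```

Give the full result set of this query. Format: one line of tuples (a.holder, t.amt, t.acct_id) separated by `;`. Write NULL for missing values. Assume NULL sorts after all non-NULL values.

(Carol, NULL, NULL); (Mona, NULL, NULL); (Pia, 13, 2); (Pia, 119, 9); (Pia, 156, 9); (Pia, 257, 9); (Pia, 296, 9); (Wendy, NULL, NULL); (NULL, 119, 9); (NULL, 156, 9); (NULL, 257, 9); (NULL, 296, 9)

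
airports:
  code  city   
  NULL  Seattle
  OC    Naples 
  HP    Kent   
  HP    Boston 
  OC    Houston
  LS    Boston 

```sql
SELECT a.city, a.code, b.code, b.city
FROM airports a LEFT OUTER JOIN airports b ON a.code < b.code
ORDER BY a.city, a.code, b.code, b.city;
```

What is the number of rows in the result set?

11

LEFT JOIN keeps every row from `airports a`; unmatched rows get NULL for `airports b`'s columns.
Matching on a.code < b.code. A NULL in a compared column never satisfies the condition.
- a row (code=NULL): no match → kept, b columns NULL.
- a row (code=OC): no match → kept, b columns NULL.
- a row (code=HP): matches 3 b row(s) → 3 output row(s).
- a row (code=HP): matches 3 b row(s) → 3 output row(s).
- a row (code=OC): no match → kept, b columns NULL.
- a row (code=LS): matches 2 b row(s) → 2 output row(s).
Total: 8 matched + 3 padded = 11 rows.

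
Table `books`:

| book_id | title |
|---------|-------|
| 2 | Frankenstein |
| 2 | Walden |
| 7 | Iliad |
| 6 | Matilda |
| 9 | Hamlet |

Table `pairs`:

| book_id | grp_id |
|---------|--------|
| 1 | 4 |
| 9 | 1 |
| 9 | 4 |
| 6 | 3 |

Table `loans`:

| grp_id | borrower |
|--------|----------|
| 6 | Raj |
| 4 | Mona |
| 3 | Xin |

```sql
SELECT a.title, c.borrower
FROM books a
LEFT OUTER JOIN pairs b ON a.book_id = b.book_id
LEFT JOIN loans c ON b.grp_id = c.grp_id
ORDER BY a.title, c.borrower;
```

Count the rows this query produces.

6

Evaluate left to right. First `books a LEFT JOIN pairs b` on book_id: 6 row(s).
Then LEFT JOIN `loans c` on grp_id: each of those 6 rows is kept; rows whose b.grp_id has no match in c get NULL for c's columns.
Result: 6 row(s).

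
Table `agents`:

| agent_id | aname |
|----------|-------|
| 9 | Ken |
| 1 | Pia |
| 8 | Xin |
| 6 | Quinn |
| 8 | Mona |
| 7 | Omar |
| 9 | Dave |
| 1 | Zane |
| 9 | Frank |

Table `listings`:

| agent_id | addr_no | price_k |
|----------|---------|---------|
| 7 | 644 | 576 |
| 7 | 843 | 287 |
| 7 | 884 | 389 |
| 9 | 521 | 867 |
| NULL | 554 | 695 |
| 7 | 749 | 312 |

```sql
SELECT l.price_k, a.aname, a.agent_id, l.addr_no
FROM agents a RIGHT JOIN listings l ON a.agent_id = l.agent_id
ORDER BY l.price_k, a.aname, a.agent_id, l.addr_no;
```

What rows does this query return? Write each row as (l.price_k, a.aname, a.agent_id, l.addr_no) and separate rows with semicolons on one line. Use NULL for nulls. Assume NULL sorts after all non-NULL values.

RIGHT JOIN keeps every row from `listings`; unmatched rows get NULL for `agents`'s columns.
Matching on a.agent_id = l.agent_id. A NULL in a compared column never satisfies the condition.
- agent_id=9: 1 matching l row(s), so 1 row(s) emitted.
- agent_id=1: no matching l row.
- agent_id=8: no matching l row.
- agent_id=6: no matching l row.
- agent_id=8: no matching l row.
- agent_id=7: 4 matching l row(s), so 4 row(s) emitted.
- agent_id=9: 1 matching l row(s), so 1 row(s) emitted.
- agent_id=1: no matching l row.
- agent_id=9: 1 matching l row(s), so 1 row(s) emitted.
- 1 row(s) from l found no a partner → padded with NULL.
After projecting and ordering:
l.price_k | a.aname | a.agent_id | l.addr_no
287 | Omar | 7 | 843
312 | Omar | 7 | 749
389 | Omar | 7 | 884
576 | Omar | 7 | 644
695 | NULL | NULL | 554
867 | Dave | 9 | 521
867 | Frank | 9 | 521
867 | Ken | 9 | 521

(287, Omar, 7, 843); (312, Omar, 7, 749); (389, Omar, 7, 884); (576, Omar, 7, 644); (695, NULL, NULL, 554); (867, Dave, 9, 521); (867, Frank, 9, 521); (867, Ken, 9, 521)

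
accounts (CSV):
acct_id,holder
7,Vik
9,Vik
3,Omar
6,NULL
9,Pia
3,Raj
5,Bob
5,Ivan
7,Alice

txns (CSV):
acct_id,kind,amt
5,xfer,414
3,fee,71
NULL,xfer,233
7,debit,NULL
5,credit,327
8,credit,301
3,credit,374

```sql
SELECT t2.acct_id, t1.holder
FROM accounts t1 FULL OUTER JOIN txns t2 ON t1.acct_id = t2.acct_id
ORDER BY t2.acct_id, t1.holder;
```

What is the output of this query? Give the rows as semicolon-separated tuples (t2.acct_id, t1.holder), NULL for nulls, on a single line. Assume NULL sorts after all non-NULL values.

(3, Omar); (3, Omar); (3, Raj); (3, Raj); (5, Bob); (5, Bob); (5, Ivan); (5, Ivan); (7, Alice); (7, Vik); (8, NULL); (NULL, Pia); (NULL, Vik); (NULL, NULL); (NULL, NULL)

FULL OUTER JOIN keeps every row from both sides; unmatched rows get NULL for the other side's columns.
Matching on t1.acct_id = t2.acct_id. A NULL in a compared column never satisfies the condition.
- acct_id=7: 1 matching t2 row(s), so 1 row(s) emitted.
- acct_id=9: no t2 row matches, row kept with t2 columns NULL.
- acct_id=3: 2 matching t2 row(s), so 2 row(s) emitted.
- acct_id=6: no t2 row matches, row kept with t2 columns NULL.
- acct_id=9: no t2 row matches, row kept with t2 columns NULL.
- acct_id=3: 2 matching t2 row(s), so 2 row(s) emitted.
- acct_id=5: 2 matching t2 row(s), so 2 row(s) emitted.
- acct_id=5: 2 matching t2 row(s), so 2 row(s) emitted.
- acct_id=7: 1 matching t2 row(s), so 1 row(s) emitted.
- 2 t2 row(s) had no t1 match → kept, t1 columns NULL.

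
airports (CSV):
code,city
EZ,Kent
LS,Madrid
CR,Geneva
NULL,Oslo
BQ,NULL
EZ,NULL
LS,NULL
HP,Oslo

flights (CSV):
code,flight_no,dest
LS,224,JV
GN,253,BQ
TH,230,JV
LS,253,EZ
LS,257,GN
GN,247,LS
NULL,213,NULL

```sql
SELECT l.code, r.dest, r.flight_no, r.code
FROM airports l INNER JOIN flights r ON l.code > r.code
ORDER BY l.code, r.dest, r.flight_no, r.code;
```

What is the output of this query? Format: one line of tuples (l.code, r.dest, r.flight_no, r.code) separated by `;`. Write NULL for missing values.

(HP, BQ, 253, GN); (HP, LS, 247, GN); (LS, BQ, 253, GN); (LS, BQ, 253, GN); (LS, LS, 247, GN); (LS, LS, 247, GN)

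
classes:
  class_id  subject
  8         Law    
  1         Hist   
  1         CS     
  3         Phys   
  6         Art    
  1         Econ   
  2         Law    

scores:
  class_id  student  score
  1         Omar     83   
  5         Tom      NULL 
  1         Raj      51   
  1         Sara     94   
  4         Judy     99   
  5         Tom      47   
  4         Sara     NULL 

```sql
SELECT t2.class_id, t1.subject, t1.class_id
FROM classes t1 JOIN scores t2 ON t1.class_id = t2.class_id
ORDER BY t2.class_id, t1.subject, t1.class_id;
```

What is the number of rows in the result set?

9

INNER JOIN keeps only pairs where the ON condition holds.
Matching on t1.class_id = t2.class_id.
- t1[0] class_id=8 → no match; dropped.
- t1[1] class_id=1 → 3 match(es) in t2 → 3 row(s).
- t1[2] class_id=1 → 3 match(es) in t2 → 3 row(s).
- t1[3] class_id=3 → no match; dropped.
- t1[4] class_id=6 → no match; dropped.
- t1[5] class_id=1 → 3 match(es) in t2 → 3 row(s).
- t1[6] class_id=2 → no match; dropped.
Total: 9 rows.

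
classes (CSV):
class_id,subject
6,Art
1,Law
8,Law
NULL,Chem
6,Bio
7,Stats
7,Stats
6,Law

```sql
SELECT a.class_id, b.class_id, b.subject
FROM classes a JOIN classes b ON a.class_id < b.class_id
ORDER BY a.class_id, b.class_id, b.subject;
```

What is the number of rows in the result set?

INNER JOIN keeps only pairs where the ON condition holds.
Matching on a.class_id < b.class_id. A NULL in a compared column never satisfies the condition.
- a row (class_id=6): matches 3 b row(s) → 3 output row(s).
- a row (class_id=1): matches 6 b row(s) → 6 output row(s).
- a row (class_id=8): no match → dropped.
- a row (class_id=NULL): no match → dropped.
- a row (class_id=6): matches 3 b row(s) → 3 output row(s).
- a row (class_id=7): matches 1 b row(s) → 1 output row(s).
- a row (class_id=7): matches 1 b row(s) → 1 output row(s).
- a row (class_id=6): matches 3 b row(s) → 3 output row(s).
Total: 17 rows.

17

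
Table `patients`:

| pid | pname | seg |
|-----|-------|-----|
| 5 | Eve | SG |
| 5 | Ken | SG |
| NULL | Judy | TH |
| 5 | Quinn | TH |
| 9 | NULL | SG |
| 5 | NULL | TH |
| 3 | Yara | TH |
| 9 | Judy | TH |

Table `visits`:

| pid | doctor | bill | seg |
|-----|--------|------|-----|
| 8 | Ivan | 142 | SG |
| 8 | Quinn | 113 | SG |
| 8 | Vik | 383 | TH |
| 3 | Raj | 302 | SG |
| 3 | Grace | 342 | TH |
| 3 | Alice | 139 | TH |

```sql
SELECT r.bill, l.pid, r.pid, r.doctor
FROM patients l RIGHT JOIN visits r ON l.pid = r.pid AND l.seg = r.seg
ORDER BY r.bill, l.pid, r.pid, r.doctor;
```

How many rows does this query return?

RIGHT JOIN keeps every row from `visits`; unmatched rows get NULL for `patients`'s columns.
Matching on l.pid = r.pid AND l.seg = r.seg. A NULL in a compared column never satisfies the condition.
- l (pid=5, seg=SG) has no partner in r.
- l (pid=5, seg=SG) has no partner in r.
- l (pid=NULL, seg=TH) has no partner in r.
- l (pid=5, seg=TH) has no partner in r.
- l (pid=9, seg=SG) has no partner in r.
- l (pid=5, seg=TH) has no partner in r.
- l (pid=3, seg=TH) pairs with 2 row(s) of r.
- l (pid=9, seg=TH) has no partner in r.
- 4 r row(s) had no l match → kept, l columns NULL.
Total: 2 matched + 4 padded = 6 rows.

6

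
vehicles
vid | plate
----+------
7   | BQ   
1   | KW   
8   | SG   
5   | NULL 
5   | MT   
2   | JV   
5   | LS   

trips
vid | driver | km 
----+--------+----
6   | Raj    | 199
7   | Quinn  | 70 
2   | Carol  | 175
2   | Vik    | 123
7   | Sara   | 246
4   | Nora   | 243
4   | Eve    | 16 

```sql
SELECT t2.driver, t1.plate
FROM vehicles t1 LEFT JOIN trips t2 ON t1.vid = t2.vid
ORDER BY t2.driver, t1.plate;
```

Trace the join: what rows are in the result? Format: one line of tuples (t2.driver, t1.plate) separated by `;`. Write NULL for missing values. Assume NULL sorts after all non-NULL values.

LEFT JOIN keeps every row from `vehicles`; unmatched rows get NULL for `trips`'s columns.
Matching on t1.vid = t2.vid.
- vid=7: 2 matching t2 row(s), so 2 row(s) emitted.
- vid=1: no t2 row matches, row kept with t2 columns NULL.
- vid=8: no t2 row matches, row kept with t2 columns NULL.
- vid=5: no t2 row matches, row kept with t2 columns NULL.
- vid=5: no t2 row matches, row kept with t2 columns NULL.
- vid=2: 2 matching t2 row(s), so 2 row(s) emitted.
- vid=5: no t2 row matches, row kept with t2 columns NULL.
After projecting and ordering:
t2.driver | t1.plate
Carol | JV
Quinn | BQ
Sara | BQ
Vik | JV
NULL | KW
NULL | LS
NULL | MT
NULL | SG
NULL | NULL

(Carol, JV); (Quinn, BQ); (Sara, BQ); (Vik, JV); (NULL, KW); (NULL, LS); (NULL, MT); (NULL, SG); (NULL, NULL)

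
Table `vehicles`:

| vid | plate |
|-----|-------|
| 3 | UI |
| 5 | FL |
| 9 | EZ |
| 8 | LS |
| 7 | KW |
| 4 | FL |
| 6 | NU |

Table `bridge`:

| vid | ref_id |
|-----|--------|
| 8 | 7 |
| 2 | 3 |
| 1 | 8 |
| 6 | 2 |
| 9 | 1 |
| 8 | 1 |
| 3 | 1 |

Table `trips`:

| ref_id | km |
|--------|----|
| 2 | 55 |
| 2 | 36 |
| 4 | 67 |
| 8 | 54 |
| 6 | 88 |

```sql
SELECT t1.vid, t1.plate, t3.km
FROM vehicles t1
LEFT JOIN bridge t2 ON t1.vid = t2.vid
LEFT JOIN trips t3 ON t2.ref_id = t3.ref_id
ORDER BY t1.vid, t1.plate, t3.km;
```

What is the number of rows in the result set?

Step 1 — t1 LEFT JOIN t2 on vid → 8 row(s).
Then LEFT JOIN `trips t3` on ref_id: each of those 8 rows is kept; rows whose t2.ref_id has no match in t3 get NULL for t3's columns.
Result: 9 row(s).

9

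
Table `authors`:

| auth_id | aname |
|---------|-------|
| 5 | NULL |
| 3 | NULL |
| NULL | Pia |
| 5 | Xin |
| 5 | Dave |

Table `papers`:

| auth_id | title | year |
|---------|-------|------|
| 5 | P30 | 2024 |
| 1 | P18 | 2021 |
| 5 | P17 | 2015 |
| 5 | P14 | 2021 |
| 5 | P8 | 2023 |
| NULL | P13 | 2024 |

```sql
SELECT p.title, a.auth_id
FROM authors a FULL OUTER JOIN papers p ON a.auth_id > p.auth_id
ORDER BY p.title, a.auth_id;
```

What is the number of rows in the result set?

10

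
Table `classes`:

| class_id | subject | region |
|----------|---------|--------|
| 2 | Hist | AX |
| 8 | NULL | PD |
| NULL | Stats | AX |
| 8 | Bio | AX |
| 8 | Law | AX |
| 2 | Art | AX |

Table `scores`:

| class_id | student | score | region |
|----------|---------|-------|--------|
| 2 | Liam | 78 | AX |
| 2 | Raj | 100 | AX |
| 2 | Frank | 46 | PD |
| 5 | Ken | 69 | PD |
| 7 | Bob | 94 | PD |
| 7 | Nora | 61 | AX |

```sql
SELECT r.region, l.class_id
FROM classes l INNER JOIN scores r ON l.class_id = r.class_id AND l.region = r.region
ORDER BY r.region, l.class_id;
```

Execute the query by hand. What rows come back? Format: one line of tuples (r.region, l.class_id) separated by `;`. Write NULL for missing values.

(AX, 2); (AX, 2); (AX, 2); (AX, 2)

INNER JOIN keeps only pairs where the ON condition holds.
Matching on l.class_id = r.class_id AND l.region = r.region. A NULL in a compared column never satisfies the condition.
- l row (class_id=2, region=AX): matches 2 r row(s) → 2 output row(s).
- l row (class_id=8, region=PD): no match → dropped.
- l row (class_id=NULL, region=AX): no match → dropped.
- l row (class_id=8, region=AX): no match → dropped.
- l row (class_id=8, region=AX): no match → dropped.
- l row (class_id=2, region=AX): matches 2 r row(s) → 2 output row(s).
After projecting and ordering:
r.region | l.class_id
AX | 2
AX | 2
AX | 2
AX | 2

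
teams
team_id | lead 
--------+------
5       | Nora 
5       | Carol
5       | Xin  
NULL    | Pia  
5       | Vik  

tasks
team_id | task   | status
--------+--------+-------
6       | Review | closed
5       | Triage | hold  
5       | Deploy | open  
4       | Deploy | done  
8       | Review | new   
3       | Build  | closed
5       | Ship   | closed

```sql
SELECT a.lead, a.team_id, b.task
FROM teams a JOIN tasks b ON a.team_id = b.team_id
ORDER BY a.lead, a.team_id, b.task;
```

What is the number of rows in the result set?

12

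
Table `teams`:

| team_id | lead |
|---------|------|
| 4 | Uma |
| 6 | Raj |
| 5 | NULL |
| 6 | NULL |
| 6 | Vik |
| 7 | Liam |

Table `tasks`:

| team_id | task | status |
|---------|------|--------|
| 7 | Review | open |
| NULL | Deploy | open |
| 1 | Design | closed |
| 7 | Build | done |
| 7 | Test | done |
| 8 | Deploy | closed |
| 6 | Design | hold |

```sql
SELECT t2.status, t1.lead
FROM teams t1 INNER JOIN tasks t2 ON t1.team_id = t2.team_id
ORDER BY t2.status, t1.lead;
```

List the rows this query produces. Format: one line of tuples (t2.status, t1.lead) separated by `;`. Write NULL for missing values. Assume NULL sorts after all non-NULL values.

(done, Liam); (done, Liam); (hold, Raj); (hold, Vik); (hold, NULL); (open, Liam)

INNER JOIN keeps only pairs where the ON condition holds.
Matching on t1.team_id = t2.team_id. A NULL in a compared column never satisfies the condition.
- t1 row (team_id=4): no match → dropped.
- t1 row (team_id=6): matches 1 t2 row(s) → 1 output row(s).
- t1 row (team_id=5): no match → dropped.
- t1 row (team_id=6): matches 1 t2 row(s) → 1 output row(s).
- t1 row (team_id=6): matches 1 t2 row(s) → 1 output row(s).
- t1 row (team_id=7): matches 3 t2 row(s) → 3 output row(s).
After projecting and ordering:
t2.status | t1.lead
done | Liam
done | Liam
hold | Raj
hold | Vik
hold | NULL
open | Liam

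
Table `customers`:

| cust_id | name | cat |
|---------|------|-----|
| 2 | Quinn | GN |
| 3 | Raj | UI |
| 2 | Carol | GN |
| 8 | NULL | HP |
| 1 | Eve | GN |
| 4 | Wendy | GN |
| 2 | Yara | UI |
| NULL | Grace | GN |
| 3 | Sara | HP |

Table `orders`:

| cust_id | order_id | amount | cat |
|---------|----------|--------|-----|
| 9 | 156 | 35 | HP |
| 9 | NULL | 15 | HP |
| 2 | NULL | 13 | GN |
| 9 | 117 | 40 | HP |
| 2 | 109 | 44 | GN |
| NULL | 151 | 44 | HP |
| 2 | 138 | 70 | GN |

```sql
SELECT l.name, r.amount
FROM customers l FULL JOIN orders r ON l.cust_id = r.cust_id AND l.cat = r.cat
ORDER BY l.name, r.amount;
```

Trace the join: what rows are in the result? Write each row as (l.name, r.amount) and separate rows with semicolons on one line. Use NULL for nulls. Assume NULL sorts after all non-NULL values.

(Carol, 13); (Carol, 44); (Carol, 70); (Eve, NULL); (Grace, NULL); (Quinn, 13); (Quinn, 44); (Quinn, 70); (Raj, NULL); (Sara, NULL); (Wendy, NULL); (Yara, NULL); (NULL, 15); (NULL, 35); (NULL, 40); (NULL, 44); (NULL, NULL)

FULL OUTER JOIN keeps every row from both sides; unmatched rows get NULL for the other side's columns.
Matching on l.cust_id = r.cust_id AND l.cat = r.cat. A NULL in a compared column never satisfies the condition.
- l (cust_id=2, cat=GN) pairs with 3 row(s) of r.
- l (cust_id=3, cat=UI) has no partner → padded with NULL.
- l (cust_id=2, cat=GN) pairs with 3 row(s) of r.
- l (cust_id=8, cat=HP) has no partner → padded with NULL.
- l (cust_id=1, cat=GN) has no partner → padded with NULL.
- l (cust_id=4, cat=GN) has no partner → padded with NULL.
- l (cust_id=2, cat=UI) has no partner → padded with NULL.
- l (cust_id=NULL, cat=GN) has no partner → padded with NULL.
- l (cust_id=3, cat=HP) has no partner → padded with NULL.
- plus 4 unmatched r row(s), each kept with NULL l columns.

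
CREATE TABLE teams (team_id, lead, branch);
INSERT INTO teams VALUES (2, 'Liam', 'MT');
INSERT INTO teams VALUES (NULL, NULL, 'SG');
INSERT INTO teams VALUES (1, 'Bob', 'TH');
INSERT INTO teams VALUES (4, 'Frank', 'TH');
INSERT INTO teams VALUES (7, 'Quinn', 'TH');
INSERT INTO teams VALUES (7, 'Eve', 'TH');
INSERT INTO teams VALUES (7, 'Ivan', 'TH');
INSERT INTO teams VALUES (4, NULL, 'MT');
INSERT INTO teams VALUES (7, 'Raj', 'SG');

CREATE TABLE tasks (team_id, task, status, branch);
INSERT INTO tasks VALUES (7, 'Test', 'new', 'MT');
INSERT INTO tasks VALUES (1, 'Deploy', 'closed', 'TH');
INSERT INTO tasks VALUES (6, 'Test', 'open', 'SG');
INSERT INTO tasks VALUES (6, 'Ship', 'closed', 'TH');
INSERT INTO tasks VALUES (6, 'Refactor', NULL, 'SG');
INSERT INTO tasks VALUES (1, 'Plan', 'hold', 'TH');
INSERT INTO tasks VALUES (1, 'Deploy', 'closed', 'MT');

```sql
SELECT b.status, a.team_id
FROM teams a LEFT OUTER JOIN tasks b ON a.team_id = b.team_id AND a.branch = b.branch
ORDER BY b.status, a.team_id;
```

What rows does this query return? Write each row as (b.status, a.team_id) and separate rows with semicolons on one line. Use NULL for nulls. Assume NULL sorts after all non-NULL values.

LEFT JOIN keeps every row from `teams`; unmatched rows get NULL for `tasks`'s columns.
Matching on a.team_id = b.team_id AND a.branch = b.branch. A NULL in a compared column never satisfies the condition.
Matched pairs: 2; unmatched a rows kept: 8.

(closed, 1); (hold, 1); (NULL, 2); (NULL, 4); (NULL, 4); (NULL, 7); (NULL, 7); (NULL, 7); (NULL, 7); (NULL, NULL)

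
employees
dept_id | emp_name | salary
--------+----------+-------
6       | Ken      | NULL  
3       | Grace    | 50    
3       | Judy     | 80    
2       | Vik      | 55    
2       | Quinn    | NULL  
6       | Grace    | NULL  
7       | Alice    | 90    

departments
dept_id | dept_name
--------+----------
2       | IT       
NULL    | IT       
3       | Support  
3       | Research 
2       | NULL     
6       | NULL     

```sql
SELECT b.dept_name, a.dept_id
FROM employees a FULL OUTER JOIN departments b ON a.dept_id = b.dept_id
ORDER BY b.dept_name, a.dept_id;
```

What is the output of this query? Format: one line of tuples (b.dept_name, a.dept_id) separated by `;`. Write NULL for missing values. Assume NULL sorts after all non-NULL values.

FULL OUTER JOIN keeps every row from both sides; unmatched rows get NULL for the other side's columns.
Matching on a.dept_id = b.dept_id. A NULL in a compared column never satisfies the condition.
- a[0] dept_id=6 → 1 match(es) in b → 1 row(s).
- a[1] dept_id=3 → 2 match(es) in b → 2 row(s).
- a[2] dept_id=3 → 2 match(es) in b → 2 row(s).
- a[3] dept_id=2 → 2 match(es) in b → 2 row(s).
- a[4] dept_id=2 → 2 match(es) in b → 2 row(s).
- a[5] dept_id=6 → 1 match(es) in b → 1 row(s).
- a[6] dept_id=7 → no match; kept with NULLs on the b side.
- 1 b row(s) had no a match → kept, a columns NULL.

(IT, 2); (IT, 2); (IT, NULL); (Research, 3); (Research, 3); (Support, 3); (Support, 3); (NULL, 2); (NULL, 2); (NULL, 6); (NULL, 6); (NULL, 7)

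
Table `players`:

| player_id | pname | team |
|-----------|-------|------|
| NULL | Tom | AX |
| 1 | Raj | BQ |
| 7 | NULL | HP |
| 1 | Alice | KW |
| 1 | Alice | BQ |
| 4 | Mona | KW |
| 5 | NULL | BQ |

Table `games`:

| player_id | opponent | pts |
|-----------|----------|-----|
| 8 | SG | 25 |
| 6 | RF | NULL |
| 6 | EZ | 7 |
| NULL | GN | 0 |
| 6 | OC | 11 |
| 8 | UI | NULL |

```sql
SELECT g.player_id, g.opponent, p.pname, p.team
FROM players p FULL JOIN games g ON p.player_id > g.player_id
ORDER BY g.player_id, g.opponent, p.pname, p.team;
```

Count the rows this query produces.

FULL OUTER JOIN keeps every row from both sides; unmatched rows get NULL for the other side's columns.
Matching on p.player_id > g.player_id. A NULL in a compared column never satisfies the condition.
- p row (player_id=NULL): no match → kept, g columns NULL.
- p row (player_id=1): no match → kept, g columns NULL.
- p row (player_id=7): matches 3 g row(s) → 3 output row(s).
- p row (player_id=1): no match → kept, g columns NULL.
- p row (player_id=1): no match → kept, g columns NULL.
- p row (player_id=4): no match → kept, g columns NULL.
- p row (player_id=5): no match → kept, g columns NULL.
- 3 row(s) from g found no p partner → padded with NULL.
Total: 3 matched + 9 padded = 12 rows.

12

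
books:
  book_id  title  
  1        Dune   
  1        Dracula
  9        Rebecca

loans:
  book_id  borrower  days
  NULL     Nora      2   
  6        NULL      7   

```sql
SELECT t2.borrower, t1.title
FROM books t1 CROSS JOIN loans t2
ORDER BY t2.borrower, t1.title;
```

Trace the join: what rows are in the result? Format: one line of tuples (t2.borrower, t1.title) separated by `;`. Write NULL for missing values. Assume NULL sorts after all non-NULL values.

(Nora, Dracula); (Nora, Dune); (Nora, Rebecca); (NULL, Dracula); (NULL, Dune); (NULL, Rebecca)

CROSS JOIN pairs every row of `books` with every row of `loans`: 3 × 2 = 6 rows.
After projecting and ordering:
t2.borrower | t1.title
Nora | Dracula
Nora | Dune
Nora | Rebecca
NULL | Dracula
NULL | Dune
NULL | Rebecca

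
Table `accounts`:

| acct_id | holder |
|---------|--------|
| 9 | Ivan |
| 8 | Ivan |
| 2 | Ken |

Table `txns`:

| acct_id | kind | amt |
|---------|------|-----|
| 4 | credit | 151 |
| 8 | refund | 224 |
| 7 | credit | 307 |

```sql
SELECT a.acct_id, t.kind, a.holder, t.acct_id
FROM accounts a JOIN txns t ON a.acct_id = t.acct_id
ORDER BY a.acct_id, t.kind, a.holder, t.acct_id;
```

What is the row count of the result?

1

INNER JOIN keeps only pairs where the ON condition holds.
Matching on a.acct_id = t.acct_id.
- a row (acct_id=9): no match → dropped.
- a row (acct_id=8): matches 1 t row(s) → 1 output row(s).
- a row (acct_id=2): no match → dropped.
Total: 1 rows.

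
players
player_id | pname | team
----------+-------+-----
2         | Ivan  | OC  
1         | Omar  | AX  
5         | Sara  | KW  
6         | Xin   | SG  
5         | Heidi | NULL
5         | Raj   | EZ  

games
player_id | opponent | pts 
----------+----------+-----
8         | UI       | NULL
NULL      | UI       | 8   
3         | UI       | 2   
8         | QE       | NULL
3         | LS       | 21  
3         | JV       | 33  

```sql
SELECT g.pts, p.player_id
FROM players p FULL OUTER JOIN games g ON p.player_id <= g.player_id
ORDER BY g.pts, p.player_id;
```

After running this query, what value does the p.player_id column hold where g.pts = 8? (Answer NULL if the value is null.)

FULL OUTER JOIN keeps every row from both sides; unmatched rows get NULL for the other side's columns.
Matching on p.player_id <= g.player_id. A NULL in a compared column never satisfies the condition.
- p row (player_id=2): matches 5 g row(s) → 5 output row(s).
- p row (player_id=1): matches 5 g row(s) → 5 output row(s).
- p row (player_id=5): matches 2 g row(s) → 2 output row(s).
- p row (player_id=6): matches 2 g row(s) → 2 output row(s).
- p row (player_id=5): matches 2 g row(s) → 2 output row(s).
- p row (player_id=5): matches 2 g row(s) → 2 output row(s).
- plus 1 unmatched g row(s), each kept with NULL p columns.

NULL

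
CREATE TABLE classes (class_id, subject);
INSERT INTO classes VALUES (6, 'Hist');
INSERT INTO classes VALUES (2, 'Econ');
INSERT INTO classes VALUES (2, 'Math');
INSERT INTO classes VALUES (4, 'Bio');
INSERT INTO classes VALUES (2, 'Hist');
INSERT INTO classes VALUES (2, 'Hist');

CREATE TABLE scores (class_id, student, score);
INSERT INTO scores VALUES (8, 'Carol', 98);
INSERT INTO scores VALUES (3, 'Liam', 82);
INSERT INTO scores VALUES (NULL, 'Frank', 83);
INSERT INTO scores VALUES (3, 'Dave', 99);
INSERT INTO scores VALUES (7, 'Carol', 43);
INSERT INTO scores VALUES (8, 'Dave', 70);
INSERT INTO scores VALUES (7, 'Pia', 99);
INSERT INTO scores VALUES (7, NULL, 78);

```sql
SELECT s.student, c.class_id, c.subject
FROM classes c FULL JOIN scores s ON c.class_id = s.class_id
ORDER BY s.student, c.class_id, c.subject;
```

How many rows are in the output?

14

FULL OUTER JOIN keeps every row from both sides; unmatched rows get NULL for the other side's columns.
Matching on c.class_id = s.class_id. A NULL in a compared column never satisfies the condition.
Matched pairs: 0; unmatched c rows kept: 6; unmatched s rows kept: 8.
Total: 0 matched + 14 padded = 14 rows.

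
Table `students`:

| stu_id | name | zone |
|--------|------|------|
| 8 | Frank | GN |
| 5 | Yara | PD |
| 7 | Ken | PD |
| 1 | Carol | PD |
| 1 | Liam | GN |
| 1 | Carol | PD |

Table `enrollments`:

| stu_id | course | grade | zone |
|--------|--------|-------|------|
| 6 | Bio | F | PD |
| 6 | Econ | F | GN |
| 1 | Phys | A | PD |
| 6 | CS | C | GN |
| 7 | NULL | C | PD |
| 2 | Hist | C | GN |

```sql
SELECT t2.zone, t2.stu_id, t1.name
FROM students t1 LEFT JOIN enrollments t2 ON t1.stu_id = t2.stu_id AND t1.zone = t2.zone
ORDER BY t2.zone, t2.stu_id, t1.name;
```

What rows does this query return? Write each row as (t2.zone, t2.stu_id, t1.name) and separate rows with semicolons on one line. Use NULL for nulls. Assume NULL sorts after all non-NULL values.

(PD, 1, Carol); (PD, 1, Carol); (PD, 7, Ken); (NULL, NULL, Frank); (NULL, NULL, Liam); (NULL, NULL, Yara)

LEFT JOIN keeps every row from `students`; unmatched rows get NULL for `enrollments`'s columns.
Matching on t1.stu_id = t2.stu_id AND t1.zone = t2.zone.
- stu_id=8, zone=GN: no t2 row matches, row kept with t2 columns NULL.
- stu_id=5, zone=PD: no t2 row matches, row kept with t2 columns NULL.
- stu_id=7, zone=PD: 1 matching t2 row(s), so 1 row(s) emitted.
- stu_id=1, zone=PD: 1 matching t2 row(s), so 1 row(s) emitted.
- stu_id=1, zone=GN: no t2 row matches, row kept with t2 columns NULL.
- stu_id=1, zone=PD: 1 matching t2 row(s), so 1 row(s) emitted.
After projecting and ordering:
t2.zone | t2.stu_id | t1.name
PD | 1 | Carol
PD | 1 | Carol
PD | 7 | Ken
NULL | NULL | Frank
NULL | NULL | Liam
NULL | NULL | Yara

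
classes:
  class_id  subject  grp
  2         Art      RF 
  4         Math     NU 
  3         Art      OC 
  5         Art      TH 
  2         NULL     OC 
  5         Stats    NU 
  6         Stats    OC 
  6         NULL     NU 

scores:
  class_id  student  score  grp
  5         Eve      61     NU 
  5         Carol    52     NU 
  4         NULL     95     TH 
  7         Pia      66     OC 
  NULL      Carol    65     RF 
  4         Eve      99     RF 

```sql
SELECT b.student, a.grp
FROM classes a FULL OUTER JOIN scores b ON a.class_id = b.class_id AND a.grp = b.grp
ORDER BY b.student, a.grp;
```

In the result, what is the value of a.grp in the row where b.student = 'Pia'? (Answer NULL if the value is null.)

NULL

FULL OUTER JOIN keeps every row from both sides; unmatched rows get NULL for the other side's columns.
Matching on a.class_id = b.class_id AND a.grp = b.grp. A NULL in a compared column never satisfies the condition.
- a row (class_id=2, grp=RF): no match → kept, b columns NULL.
- a row (class_id=4, grp=NU): no match → kept, b columns NULL.
- a row (class_id=3, grp=OC): no match → kept, b columns NULL.
- a row (class_id=5, grp=TH): no match → kept, b columns NULL.
- a row (class_id=2, grp=OC): no match → kept, b columns NULL.
- a row (class_id=5, grp=NU): matches 2 b row(s) → 2 output row(s).
- a row (class_id=6, grp=OC): no match → kept, b columns NULL.
- a row (class_id=6, grp=NU): no match → kept, b columns NULL.
- 4 b row(s) had no a match → kept, a columns NULL.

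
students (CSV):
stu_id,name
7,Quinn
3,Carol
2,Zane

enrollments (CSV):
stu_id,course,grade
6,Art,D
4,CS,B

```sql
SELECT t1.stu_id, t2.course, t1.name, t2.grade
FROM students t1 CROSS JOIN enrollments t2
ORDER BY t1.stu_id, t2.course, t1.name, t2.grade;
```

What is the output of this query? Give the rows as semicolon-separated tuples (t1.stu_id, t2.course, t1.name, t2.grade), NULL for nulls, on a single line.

(2, Art, Zane, D); (2, CS, Zane, B); (3, Art, Carol, D); (3, CS, Carol, B); (7, Art, Quinn, D); (7, CS, Quinn, B)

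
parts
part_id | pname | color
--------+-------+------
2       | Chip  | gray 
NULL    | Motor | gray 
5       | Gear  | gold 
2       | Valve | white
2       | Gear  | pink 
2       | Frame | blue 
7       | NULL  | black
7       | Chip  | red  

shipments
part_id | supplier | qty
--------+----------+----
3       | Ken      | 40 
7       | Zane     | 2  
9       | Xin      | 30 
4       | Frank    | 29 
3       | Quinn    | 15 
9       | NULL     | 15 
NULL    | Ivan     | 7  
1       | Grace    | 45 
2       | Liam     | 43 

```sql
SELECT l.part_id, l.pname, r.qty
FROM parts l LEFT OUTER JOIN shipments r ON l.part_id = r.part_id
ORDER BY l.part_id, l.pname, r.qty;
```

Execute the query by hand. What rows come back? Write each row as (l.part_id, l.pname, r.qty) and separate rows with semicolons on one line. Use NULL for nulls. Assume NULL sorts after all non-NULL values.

LEFT JOIN keeps every row from `parts`; unmatched rows get NULL for `shipments`'s columns.
Matching on l.part_id = r.part_id. A NULL in a compared column never satisfies the condition.
- part_id=2: 1 matching r row(s), so 1 row(s) emitted.
- part_id=NULL: no r row matches, row kept with r columns NULL.
- part_id=5: no r row matches, row kept with r columns NULL.
- part_id=2: 1 matching r row(s), so 1 row(s) emitted.
- part_id=2: 1 matching r row(s), so 1 row(s) emitted.
- part_id=2: 1 matching r row(s), so 1 row(s) emitted.
- part_id=7: 1 matching r row(s), so 1 row(s) emitted.
- part_id=7: 1 matching r row(s), so 1 row(s) emitted.
After projecting and ordering:
l.part_id | l.pname | r.qty
2 | Chip | 43
2 | Frame | 43
2 | Gear | 43
2 | Valve | 43
5 | Gear | NULL
7 | Chip | 2
7 | NULL | 2
NULL | Motor | NULL

(2, Chip, 43); (2, Frame, 43); (2, Gear, 43); (2, Valve, 43); (5, Gear, NULL); (7, Chip, 2); (7, NULL, 2); (NULL, Motor, NULL)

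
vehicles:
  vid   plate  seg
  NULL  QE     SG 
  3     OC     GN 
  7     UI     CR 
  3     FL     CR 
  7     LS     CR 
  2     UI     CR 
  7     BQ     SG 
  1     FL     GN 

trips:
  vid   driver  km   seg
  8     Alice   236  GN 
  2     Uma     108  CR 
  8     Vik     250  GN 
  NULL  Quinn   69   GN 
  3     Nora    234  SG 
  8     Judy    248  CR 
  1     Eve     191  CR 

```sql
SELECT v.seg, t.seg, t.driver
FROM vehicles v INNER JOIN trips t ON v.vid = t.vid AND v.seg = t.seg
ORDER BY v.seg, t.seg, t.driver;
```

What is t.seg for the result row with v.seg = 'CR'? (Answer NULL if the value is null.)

CR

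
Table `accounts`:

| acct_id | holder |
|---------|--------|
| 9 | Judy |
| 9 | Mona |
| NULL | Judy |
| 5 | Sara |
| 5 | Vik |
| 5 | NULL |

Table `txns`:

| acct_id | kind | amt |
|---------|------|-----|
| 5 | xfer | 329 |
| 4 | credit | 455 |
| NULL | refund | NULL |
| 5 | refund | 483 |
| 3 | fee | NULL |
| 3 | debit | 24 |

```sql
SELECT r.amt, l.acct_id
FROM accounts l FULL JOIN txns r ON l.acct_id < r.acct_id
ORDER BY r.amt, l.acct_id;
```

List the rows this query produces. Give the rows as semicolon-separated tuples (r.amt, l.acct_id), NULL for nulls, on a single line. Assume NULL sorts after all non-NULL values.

FULL OUTER JOIN keeps every row from both sides; unmatched rows get NULL for the other side's columns.
Matching on l.acct_id < r.acct_id. A NULL in a compared column never satisfies the condition.
- l row (acct_id=9): no match → kept, r columns NULL.
- l row (acct_id=9): no match → kept, r columns NULL.
- l row (acct_id=NULL): no match → kept, r columns NULL.
- l row (acct_id=5): no match → kept, r columns NULL.
- l row (acct_id=5): no match → kept, r columns NULL.
- l row (acct_id=5): no match → kept, r columns NULL.
- 6 r row(s) had no l match → kept, l columns NULL.

(24, NULL); (329, NULL); (455, NULL); (483, NULL); (NULL, 5); (NULL, 5); (NULL, 5); (NULL, 9); (NULL, 9); (NULL, NULL); (NULL, NULL); (NULL, NULL)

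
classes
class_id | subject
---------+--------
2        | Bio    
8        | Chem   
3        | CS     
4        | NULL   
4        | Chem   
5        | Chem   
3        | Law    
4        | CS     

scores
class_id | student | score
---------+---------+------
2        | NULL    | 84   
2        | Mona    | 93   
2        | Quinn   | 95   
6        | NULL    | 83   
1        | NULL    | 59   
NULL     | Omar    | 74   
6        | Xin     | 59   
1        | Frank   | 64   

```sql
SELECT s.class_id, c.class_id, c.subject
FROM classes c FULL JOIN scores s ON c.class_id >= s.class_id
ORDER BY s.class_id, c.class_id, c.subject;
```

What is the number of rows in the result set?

43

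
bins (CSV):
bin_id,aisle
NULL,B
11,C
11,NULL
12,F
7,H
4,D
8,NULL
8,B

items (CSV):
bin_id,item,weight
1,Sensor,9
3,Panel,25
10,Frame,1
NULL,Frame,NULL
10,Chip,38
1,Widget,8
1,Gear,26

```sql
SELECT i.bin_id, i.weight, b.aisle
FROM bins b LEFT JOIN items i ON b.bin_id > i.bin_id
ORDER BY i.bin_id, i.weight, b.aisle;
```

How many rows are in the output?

LEFT JOIN keeps every row from `bins`; unmatched rows get NULL for `items`'s columns.
Matching on b.bin_id > i.bin_id. A NULL in a compared column never satisfies the condition.
- bin_id=NULL: no i row matches, row kept with i columns NULL.
- bin_id=11: 6 matching i row(s), so 6 row(s) emitted.
- bin_id=11: 6 matching i row(s), so 6 row(s) emitted.
- bin_id=12: 6 matching i row(s), so 6 row(s) emitted.
- bin_id=7: 4 matching i row(s), so 4 row(s) emitted.
- bin_id=4: 4 matching i row(s), so 4 row(s) emitted.
- bin_id=8: 4 matching i row(s), so 4 row(s) emitted.
- bin_id=8: 4 matching i row(s), so 4 row(s) emitted.
Total: 34 matched + 1 padded = 35 rows.

35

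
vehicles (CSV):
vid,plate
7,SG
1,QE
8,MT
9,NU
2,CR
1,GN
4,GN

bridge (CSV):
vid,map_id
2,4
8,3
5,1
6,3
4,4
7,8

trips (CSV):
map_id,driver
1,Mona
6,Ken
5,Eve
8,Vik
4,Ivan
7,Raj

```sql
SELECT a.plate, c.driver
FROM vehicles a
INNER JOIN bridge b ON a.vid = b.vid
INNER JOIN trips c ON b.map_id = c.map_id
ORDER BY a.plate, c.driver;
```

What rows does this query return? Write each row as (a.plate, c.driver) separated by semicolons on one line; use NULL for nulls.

(CR, Ivan); (GN, Ivan); (SG, Vik)

Joins associate left-to-right: vehicles INNER JOIN bridge on vid gives 4 intermediate row(s).
Then INNER JOIN `trips c` on map_id: keep only rows whose b.map_id appears in c.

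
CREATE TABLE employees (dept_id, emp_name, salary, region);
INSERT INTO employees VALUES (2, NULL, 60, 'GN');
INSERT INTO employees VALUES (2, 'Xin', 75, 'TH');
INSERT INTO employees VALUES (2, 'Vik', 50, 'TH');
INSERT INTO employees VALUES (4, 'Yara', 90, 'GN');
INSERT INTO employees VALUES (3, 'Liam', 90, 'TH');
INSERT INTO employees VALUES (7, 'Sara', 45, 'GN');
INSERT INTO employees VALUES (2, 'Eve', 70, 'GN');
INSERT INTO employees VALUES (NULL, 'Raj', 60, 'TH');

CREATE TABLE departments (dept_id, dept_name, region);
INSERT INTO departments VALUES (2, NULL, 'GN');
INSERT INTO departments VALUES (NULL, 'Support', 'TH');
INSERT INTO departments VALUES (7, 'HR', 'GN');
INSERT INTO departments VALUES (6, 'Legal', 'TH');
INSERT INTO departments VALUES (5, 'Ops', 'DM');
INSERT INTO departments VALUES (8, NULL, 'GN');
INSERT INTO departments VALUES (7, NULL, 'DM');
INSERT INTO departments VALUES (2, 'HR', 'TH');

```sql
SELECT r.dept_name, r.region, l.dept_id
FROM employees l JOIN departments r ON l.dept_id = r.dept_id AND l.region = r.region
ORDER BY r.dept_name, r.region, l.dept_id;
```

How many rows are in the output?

5

INNER JOIN keeps only pairs where the ON condition holds.
Matching on l.dept_id = r.dept_id AND l.region = r.region. A NULL in a compared column never satisfies the condition.
- l[0] dept_id=2, region=GN → 1 match(es) in r → 1 row(s).
- l[1] dept_id=2, region=TH → 1 match(es) in r → 1 row(s).
- l[2] dept_id=2, region=TH → 1 match(es) in r → 1 row(s).
- l[3] dept_id=4, region=GN → no match; dropped.
- l[4] dept_id=3, region=TH → no match; dropped.
- l[5] dept_id=7, region=GN → 1 match(es) in r → 1 row(s).
- l[6] dept_id=2, region=GN → 1 match(es) in r → 1 row(s).
- l[7] dept_id=NULL, region=TH → no match; dropped.
Total: 5 rows.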